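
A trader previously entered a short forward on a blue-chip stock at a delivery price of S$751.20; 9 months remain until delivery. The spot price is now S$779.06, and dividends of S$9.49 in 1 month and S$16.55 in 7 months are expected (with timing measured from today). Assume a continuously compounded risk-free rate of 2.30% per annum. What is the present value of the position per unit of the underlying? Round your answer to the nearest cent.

-S$14.91

PV(remaining dividends) I = 9.49·e^(−0.0230·1/12) + 16.55·e^(−0.0230·7/12) = 25.8013
Current forward F = (S − I)·e^(rT) = (779.06 − 25.8013)·e^(0.0230·9/12) = 753.2587 × 1.017400 = 766.3654
Value (long) = (F − K)·e^(−rT) = (766.3654 − 751.20) × 0.982898 = 14.9060
Short position value = −(long value) = -S$14.91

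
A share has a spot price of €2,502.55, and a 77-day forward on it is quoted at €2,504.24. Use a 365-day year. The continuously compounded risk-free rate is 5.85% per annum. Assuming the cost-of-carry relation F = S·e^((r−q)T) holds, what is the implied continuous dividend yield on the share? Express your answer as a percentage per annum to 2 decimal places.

From F = S·e^((r−q)T): (r − q) = ln(F/S)/T
ln(2504.24/2502.55) = ln(1.000675) = 0.000675
(r − q) = 0.000675 / (77/365) = 0.003200
q = r − ln(F/S)/T = 0.0585 − 0.003200 = 0.055300
q = 5.53%

5.53%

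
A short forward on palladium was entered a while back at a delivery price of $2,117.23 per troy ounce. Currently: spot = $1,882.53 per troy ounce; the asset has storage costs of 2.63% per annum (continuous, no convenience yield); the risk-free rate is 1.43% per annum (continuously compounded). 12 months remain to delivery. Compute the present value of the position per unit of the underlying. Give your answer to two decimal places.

$154.47 per troy ounce

Current fair forward for the remaining 12 months: F = S·e^((r + u)·T), (r + u) = 0.0143 + 0.0263 = 0.0406
F = 1882.53 · e^(0.0406 × 12/12) = 1882.53 × 1.04143545 = 1960.5335
Value of long forward = (F − K)·e^(−rT) = (1960.5335 − 2117.23) · e^(−0.0143·12/12)
= -156.6965 × 0.98580176 = -154.47
Short position value = −(long value) = $154.47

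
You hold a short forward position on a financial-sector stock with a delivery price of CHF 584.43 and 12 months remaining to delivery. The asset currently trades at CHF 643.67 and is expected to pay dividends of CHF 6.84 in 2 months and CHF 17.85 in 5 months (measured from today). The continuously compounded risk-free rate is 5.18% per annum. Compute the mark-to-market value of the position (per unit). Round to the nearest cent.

-CHF 64.49

PV(remaining dividends) I = 6.84·e^(−0.0518·2/12) + 17.85·e^(−0.0518·5/12) = 24.2501
Current forward F = (S − I)·e^(rT) = (643.67 − 24.2501)·e^(0.0518·12/12) = 619.4199 × 1.053165 = 652.3514
Value (long) = (F − K)·e^(−rT) = (652.3514 − 584.43) × 0.949519 = 64.4927
Short position value = −(long value) = -CHF 64.49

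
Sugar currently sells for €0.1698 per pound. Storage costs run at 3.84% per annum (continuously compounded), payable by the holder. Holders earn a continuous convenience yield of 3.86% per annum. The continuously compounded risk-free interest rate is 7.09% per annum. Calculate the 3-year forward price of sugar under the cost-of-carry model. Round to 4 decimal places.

€0.2099 per pound

Net carry = r + u − y = 0.0709 + 0.0384 − 0.0386 = 0.0707
F = S·e^((r+u−y)T) = 0.1698 · e^(0.0707 × 3) = 0.1698 · e^0.212100
= 0.1698 × 1.236272 = €0.2099 per pound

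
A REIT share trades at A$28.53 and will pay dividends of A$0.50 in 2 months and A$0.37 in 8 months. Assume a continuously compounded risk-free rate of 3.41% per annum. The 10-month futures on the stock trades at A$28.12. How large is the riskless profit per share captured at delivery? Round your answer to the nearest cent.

A$0.35 per share

PV(dividends) I = 0.50·e^(−0.0341·2/12) + 0.37·e^(−0.0341·8/12) = 0.8588
Fair futures F* = (S − I)·e^(rT) = (28.53 − 0.8588)·e^0.028417 = 27.6712 × 1.028825 = 28.4688
Market A$28.12 < fair 28.4688: forward underpriced → reverse cash-and-carry (short the stock, invest proceeds at r, pay the dividends, go long the forward).
Profit at T = |F_mkt − F*| = |28.12 − 28.4688| = A$0.35 per share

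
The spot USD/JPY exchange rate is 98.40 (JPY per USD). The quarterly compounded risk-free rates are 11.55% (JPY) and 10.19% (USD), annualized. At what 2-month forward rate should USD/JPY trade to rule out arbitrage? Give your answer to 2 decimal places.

By covered interest parity, F = S · (1+r_JPY/4)^(4T) / (1+r_USD/4)^(4T)
= 98.40 × 1.019159 / 1.016912 = 98.40 × 1.002210
F = 98.62 JPY per USD

98.62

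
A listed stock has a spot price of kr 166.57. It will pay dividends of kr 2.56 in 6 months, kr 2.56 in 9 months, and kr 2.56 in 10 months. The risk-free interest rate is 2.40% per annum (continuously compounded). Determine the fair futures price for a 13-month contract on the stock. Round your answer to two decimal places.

PV(dividends) I = 2.56·e^(−0.0240·6/12) + 2.56·e^(−0.0240·9/12) + 2.56·e^(−0.0240·10/12)
I = 2.5295 + 2.5143 + 2.5093 = 7.5531
F = (S − I)·e^(rT) = (166.57 − 7.5531) · e^(0.0240·13/12)
= 159.0169 · e^0.026000 = 159.0169 × 1.026341 = kr 163.21

kr 163.21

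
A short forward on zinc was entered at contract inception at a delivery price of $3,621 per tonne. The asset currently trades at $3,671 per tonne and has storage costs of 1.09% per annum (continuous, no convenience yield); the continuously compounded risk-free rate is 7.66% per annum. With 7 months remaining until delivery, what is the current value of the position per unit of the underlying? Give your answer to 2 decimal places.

Current fair forward for the remaining 7 months: F = S·e^((r + u)·T), (r + u) = 0.0766 + 0.0109 = 0.0875
F = 3671 · e^(0.0875 × 7/12) = 3671 × 1.05236674 = 3863.2383
Value of long forward = (F − K)·e^(−rT) = (3863.2383 − 3621) · e^(−0.0766·7/12)
= 242.2383 × 0.95630026 = 231.65
Short position value = −(long value) = -$231.65

-$231.65 per tonne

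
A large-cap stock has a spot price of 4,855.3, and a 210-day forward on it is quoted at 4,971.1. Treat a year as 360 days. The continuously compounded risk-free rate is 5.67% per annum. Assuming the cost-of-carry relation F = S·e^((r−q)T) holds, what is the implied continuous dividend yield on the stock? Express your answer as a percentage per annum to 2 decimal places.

From F = S·e^((r−q)T): (r − q) = ln(F/S)/T
ln(4971.1/4855.3) = ln(1.023850) = 0.023570
(r − q) = 0.023570 / (210/360) = 0.040406
q = r − ln(F/S)/T = 0.0567 − 0.040406 = 0.016294
q = 1.63%

1.63%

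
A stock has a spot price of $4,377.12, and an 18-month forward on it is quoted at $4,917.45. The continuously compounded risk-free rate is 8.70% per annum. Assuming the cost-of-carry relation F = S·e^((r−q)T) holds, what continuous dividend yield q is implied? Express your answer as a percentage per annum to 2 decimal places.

From F = S·e^((r−q)T): (r − q) = ln(F/S)/T
ln(4917.45/4377.12) = ln(1.123444) = 0.116399
(r − q) = 0.116399 / (18/12) = 0.077599
q = r − ln(F/S)/T = 0.0870 − 0.077599 = 0.009401
q = 0.94%

0.94%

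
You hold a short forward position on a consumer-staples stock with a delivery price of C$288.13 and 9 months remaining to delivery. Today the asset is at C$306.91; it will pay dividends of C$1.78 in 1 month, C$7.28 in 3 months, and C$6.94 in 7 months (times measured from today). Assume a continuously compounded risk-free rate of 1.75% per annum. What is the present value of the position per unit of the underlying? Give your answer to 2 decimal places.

PV(remaining dividends) I = 1.78·e^(−0.0175·1/12) + 7.28·e^(−0.0175·3/12) + 6.94·e^(−0.0175·7/12) = 15.8951
Current forward F = (S − I)·e^(rT) = (306.91 − 15.8951)·e^(0.0175·9/12) = 291.0149 × 1.013212 = 294.8598
Value (long) = (F − K)·e^(−rT) = (294.8598 − 288.13) × 0.986961 = 6.6421
Short position value = −(long value) = -C$6.64

-C$6.64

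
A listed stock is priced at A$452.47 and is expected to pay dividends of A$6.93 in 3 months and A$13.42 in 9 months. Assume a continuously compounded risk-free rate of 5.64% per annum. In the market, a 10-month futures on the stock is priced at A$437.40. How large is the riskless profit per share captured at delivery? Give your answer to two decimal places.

A$16.20 per share

PV(dividends) I = 6.93·e^(−0.0564·3/12) + 13.42·e^(−0.0564·9/12) = 19.6971
Fair futures F* = (S − I)·e^(rT) = (452.47 − 19.6971)·e^0.047000 = 432.7729 × 1.048122 = 453.5988
Market A$437.40 < fair 453.5988: forward underpriced → reverse cash-and-carry (short the stock, invest proceeds at r, pay the dividends, go long the forward).
Profit at T = |F_mkt − F*| = |437.40 − 453.5988| = A$16.20 per share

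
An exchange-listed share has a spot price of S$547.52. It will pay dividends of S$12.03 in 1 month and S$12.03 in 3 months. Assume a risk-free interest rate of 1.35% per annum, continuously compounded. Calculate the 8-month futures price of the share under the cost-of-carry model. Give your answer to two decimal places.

PV(dividends) I = 12.03·e^(−0.0135·1/12) + 12.03·e^(−0.0135·3/12)
I = 12.0165 + 11.9895 = 24.0060
F = (S − I)·e^(rT) = (547.52 − 24.0060) · e^(0.0135·8/12)
= 523.5140 · e^0.009000 = 523.5140 × 1.009041 = S$528.25

S$528.25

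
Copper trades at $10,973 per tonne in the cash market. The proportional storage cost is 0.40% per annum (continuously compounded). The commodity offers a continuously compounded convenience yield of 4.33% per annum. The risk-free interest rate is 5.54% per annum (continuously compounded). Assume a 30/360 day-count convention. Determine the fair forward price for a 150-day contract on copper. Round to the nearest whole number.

Net carry = r + u − y = 0.0554 + 0.0040 − 0.0433 = 0.0161
F = S·e^((r+u−y)T) = 10973 · e^(0.0161 × 150/360) = 10973 · e^0.006708
= 10973 × 1.006731 = $11,047 per tonne

$11,047 per tonne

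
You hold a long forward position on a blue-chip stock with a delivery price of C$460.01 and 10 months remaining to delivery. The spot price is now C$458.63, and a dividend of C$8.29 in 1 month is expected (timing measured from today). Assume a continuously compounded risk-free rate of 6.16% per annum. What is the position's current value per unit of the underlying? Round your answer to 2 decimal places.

C$13.39

PV(remaining dividends) I = 8.29·e^(−0.0616·1/12) = 8.2476
Current forward F = (S − I)·e^(rT) = (458.63 − 8.2476)·e^(0.0616·10/12) = 450.3824 × 1.052674 = 474.1058
Value (long) = (F − K)·e^(−rT) = (474.1058 − 460.01) × 0.949962 = 13.3905
Value = C$13.39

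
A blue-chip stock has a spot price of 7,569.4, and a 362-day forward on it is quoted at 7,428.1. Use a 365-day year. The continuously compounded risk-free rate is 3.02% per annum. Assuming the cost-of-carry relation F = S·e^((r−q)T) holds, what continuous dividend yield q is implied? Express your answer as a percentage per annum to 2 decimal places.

From F = S·e^((r−q)T): (r − q) = ln(F/S)/T
ln(7428.1/7569.4) = ln(0.981333) = -0.018843
(r − q) = -0.018843 / (362/365) = -0.018999
q = r − ln(F/S)/T = 0.0302 + 0.018999 = 0.049199
q = 4.92%

4.92%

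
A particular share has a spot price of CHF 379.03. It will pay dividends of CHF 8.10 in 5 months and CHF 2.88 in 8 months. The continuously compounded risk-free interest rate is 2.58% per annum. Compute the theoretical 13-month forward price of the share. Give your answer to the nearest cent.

CHF 378.62

PV(dividends) I = 8.10·e^(−0.0258·5/12) + 2.88·e^(−0.0258·8/12)
I = 8.0134 + 2.8309 = 10.8443
F = (S − I)·e^(rT) = (379.03 − 10.8443) · e^(0.0258·13/12)
= 368.1857 · e^0.027950 = 368.1857 × 1.028344 = CHF 378.62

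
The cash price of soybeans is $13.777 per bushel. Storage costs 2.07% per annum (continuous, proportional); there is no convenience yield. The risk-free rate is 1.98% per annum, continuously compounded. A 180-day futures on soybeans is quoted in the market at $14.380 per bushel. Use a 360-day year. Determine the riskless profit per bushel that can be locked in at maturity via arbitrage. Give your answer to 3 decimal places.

$0.321 per bushel

Fair futures: F* = S·e^(carry·T), with carry = (r + u) = 0.0198 + 0.0207 = 0.0405
F* = 13.777 · e^(0.0405 × 180/360) = 13.777 · e^0.020250 = 13.777 × 1.020456 = $14.0588
Market $14.380 > fair $14.0588: forward overpriced → cash-and-carry (buy spot, short the forward).
At maturity, profit = |F_mkt − F*| = |14.380 − 14.0588| = $0.321 per bushel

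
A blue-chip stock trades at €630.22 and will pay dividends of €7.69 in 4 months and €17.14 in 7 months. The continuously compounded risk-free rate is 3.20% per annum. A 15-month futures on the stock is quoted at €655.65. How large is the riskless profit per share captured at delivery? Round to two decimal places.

PV(dividends) I = 7.69·e^(−0.0320·4/12) + 17.14·e^(−0.0320·7/12) = 24.4314
Fair futures F* = (S − I)·e^(rT) = (630.22 − 24.4314)·e^0.040000 = 605.7886 × 1.040811 = 630.5114
Market €655.65 > fair 630.5114: forward overpriced → cash-and-carry (borrow at r, buy the stock and collect the dividends, short the forward).
Profit at T = |F_mkt − F*| = |655.65 − 630.5114| = €25.14 per share

€25.14 per share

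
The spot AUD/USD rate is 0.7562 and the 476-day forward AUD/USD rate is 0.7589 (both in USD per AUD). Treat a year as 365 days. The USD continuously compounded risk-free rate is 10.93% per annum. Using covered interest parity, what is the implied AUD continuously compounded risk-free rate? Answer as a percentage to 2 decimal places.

F = S·e^((r_USD − r_AUD)T) ⇒ r_AUD = r_USD − ln(F/S)/T
ln(0.7589/0.7562) = 0.003564; /(476/365) = 0.002733
r_AUD = 0.1093 − 0.002733 = 0.106567
r_AUD = 10.66%

10.66%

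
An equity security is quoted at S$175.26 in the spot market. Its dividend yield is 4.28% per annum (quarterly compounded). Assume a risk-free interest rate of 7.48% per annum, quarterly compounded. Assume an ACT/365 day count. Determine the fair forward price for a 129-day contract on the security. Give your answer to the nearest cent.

F = S · (1+r/4)^(4T) / (1+q/4)^(4T)
= 175.26 × 1.026538 / 1.015160 = 175.26 × 1.011208
F = S$177.22

S$177.22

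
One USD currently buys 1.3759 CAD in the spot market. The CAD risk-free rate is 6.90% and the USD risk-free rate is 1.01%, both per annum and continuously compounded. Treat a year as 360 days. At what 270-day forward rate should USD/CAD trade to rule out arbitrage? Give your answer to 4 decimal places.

1.4380

F = S·e^((r_CAD − r_USD)T) = 1.3759 · e^((0.0690 − 0.0101) × 270/360)
= 1.3759 · e^0.044175 = 1.3759 × 1.045165
F = 1.4380 CAD per USD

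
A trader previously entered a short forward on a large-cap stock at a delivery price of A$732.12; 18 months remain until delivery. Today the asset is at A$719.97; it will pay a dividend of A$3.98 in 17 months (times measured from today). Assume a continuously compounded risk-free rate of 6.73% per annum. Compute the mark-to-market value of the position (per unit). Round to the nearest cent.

-A$54.53

PV(remaining dividends) I = 3.98·e^(−0.0673·17/12) = 3.6181
Current forward F = (S − I)·e^(rT) = (719.97 − 3.6181)·e^(0.0673·18/12) = 716.3519 × 1.106221 = 792.4435
Value (long) = (F − K)·e^(−rT) = (792.4435 − 732.12) × 0.903978 = 54.5311
Short position value = −(long value) = -A$54.53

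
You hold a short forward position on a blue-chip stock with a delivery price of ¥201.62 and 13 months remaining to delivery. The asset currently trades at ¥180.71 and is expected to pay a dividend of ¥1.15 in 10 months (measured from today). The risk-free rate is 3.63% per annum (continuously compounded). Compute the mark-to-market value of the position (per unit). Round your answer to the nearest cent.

PV(remaining dividends) I = 1.15·e^(−0.0363·10/12) = 1.1157
Current forward F = (S − I)·e^(rT) = (180.71 − 1.1157)·e^(0.0363·13/12) = 179.5943 × 1.040108 = 186.7975
Value (long) = (F − K)·e^(−rT) = (186.7975 − 201.62) × 0.961438 = -14.2509
Short position value = −(long value) = ¥14.25

¥14.25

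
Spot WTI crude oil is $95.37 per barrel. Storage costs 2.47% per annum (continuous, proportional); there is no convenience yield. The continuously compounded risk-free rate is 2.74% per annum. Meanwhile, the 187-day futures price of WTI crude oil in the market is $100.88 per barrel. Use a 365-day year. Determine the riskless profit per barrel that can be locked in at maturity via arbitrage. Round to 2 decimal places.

Fair futures: F* = S·e^(carry·T), with carry = (r + u) = 0.0274 + 0.0247 = 0.0521
F* = 95.37 · e^(0.0521 × 187/365) = 95.37 · e^0.026692 = 95.37 × 1.027051 = $97.9499
Market $100.88 > fair $97.9499: forward overpriced → cash-and-carry (buy spot, short the forward).
At maturity, profit = |F_mkt − F*| = |100.88 − 97.9499| = $2.93 per barrel

$2.93 per barrel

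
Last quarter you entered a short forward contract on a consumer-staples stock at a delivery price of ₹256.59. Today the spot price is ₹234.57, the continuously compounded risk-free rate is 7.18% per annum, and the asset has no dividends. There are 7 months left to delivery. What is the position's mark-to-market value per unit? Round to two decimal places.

Current fair forward for the remaining 7 months: F = S·e^(r·T), r = 0.0718
F = 234.57 · e^(0.0718 × 7/12) = 234.57 × 1.042773 = 244.6033
Value of long forward = (F − K)·e^(−rT) = (244.6033 − 256.59) · e^(−0.0718·7/12)
= -11.9867 × 0.958982 = -11.50
Short position value = −(long value) = ₹11.50

₹11.50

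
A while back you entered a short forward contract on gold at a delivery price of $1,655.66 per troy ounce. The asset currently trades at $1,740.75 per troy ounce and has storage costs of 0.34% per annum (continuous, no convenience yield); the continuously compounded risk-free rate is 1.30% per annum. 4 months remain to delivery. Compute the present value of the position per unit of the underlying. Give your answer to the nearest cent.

Current fair forward for the remaining 4 months: F = S·e^((r + u)·T), (r + u) = 0.0130 + 0.0034 = 0.0164
F = 1740.75 · e^(0.0164 × 4/12) = 1740.75 × 1.00548164 = 1750.2922
Value of long forward = (F − K)·e^(−rT) = (1750.2922 − 1655.66) · e^(−0.0130·4/12)
= 94.6322 × 0.99567604 = 94.22
Short position value = −(long value) = -$94.22

-$94.22 per troy ounce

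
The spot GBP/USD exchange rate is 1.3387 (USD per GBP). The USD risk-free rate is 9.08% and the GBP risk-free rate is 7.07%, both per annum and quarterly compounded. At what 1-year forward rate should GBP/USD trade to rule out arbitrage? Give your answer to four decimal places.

1.3653

By covered interest parity, F = S · (1+r_USD/4)^(4T) / (1+r_GBP/4)^(4T)
= 1.3387 × 1.093939 / 1.072597 = 1.3387 × 1.019898
F = 1.3653 USD per GBP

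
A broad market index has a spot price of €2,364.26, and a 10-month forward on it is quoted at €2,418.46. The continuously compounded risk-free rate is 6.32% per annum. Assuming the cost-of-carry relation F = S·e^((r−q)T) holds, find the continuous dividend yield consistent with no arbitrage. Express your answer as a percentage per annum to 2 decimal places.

From F = S·e^((r−q)T): (r − q) = ln(F/S)/T
ln(2418.46/2364.26) = ln(1.022925) = 0.022666
(r − q) = 0.022666 / (10/12) = 0.027199
q = r − ln(F/S)/T = 0.0632 − 0.027199 = 0.036001
q = 3.60%

3.60%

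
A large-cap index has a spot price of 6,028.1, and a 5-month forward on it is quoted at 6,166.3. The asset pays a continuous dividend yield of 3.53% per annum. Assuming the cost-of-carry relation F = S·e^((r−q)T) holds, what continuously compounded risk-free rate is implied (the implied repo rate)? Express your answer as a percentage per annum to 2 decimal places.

8.97%

From F = S·e^((r−q)T): (r − q) = ln(F/S)/T
ln(6166.3/6028.1) = ln(1.022926) = 0.022667
(r − q) = 0.022667 / (5/12) = 0.054401
r = ln(F/S)/T + q = 0.054401 + 0.0353 = 0.089701
r = 8.97%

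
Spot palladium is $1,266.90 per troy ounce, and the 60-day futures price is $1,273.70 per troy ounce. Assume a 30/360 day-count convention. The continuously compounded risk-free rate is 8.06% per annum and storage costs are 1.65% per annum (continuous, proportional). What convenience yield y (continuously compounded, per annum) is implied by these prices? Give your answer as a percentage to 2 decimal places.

F = S·e^((r+u−y)T) ⇒ (r+u−y) = ln(F/S)/T
ln(1273.70/1266.90) = 0.005353; /T ⇒ 0.032118
y = r + u − ln(F/S)/T = 0.0806 + 0.0165 − 0.032118 = 0.064982
y = 6.50%

6.50%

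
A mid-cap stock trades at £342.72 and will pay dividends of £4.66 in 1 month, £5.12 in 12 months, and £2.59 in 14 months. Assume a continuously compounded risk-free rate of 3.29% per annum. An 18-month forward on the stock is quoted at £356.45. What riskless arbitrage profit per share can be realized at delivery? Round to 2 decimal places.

PV(dividends) I = 4.66·e^(−0.0329·1/12) + 5.12·e^(−0.0329·12/12) + 2.59·e^(−0.0329·14/12) = 12.0940
Fair forward F* = (S − I)·e^(rT) = (342.72 − 12.0940)·e^0.049350 = 330.6260 × 1.050588 = 347.3517
Market £356.45 > fair 347.3517: forward overpriced → cash-and-carry (borrow at r, buy the stock and collect the dividends, short the forward).
Profit at T = |F_mkt − F*| = |356.45 − 347.3517| = £9.10 per share

£9.10 per share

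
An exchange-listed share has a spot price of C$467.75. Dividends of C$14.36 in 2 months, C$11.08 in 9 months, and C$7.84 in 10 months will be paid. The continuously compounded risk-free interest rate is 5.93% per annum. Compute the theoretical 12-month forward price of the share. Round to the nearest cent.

PV(dividends) I = 14.36·e^(−0.0593·2/12) + 11.08·e^(−0.0593·9/12) + 7.84·e^(−0.0593·10/12)
I = 14.2188 + 10.5980 + 7.4620 = 32.2788
F = (S − I)·e^(rT) = (467.75 − 32.2788) · e^(0.0593·12/12)
= 435.4712 · e^0.059300 = 435.4712 × 1.061094 = C$462.08

C$462.08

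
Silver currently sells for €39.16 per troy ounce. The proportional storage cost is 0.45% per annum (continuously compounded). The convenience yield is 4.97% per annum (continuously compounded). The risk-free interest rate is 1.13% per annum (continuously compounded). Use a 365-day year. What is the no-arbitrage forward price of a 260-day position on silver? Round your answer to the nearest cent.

Net carry = r + u − y = 0.0113 + 0.0045 − 0.0497 = -0.0339
F = S·e^((r+u−y)T) = 39.16 · e^(-0.0339 × 260/365) = 39.16 · e^-0.024148
= 39.16 × 0.976141 = €38.23 per troy ounce

€38.23 per troy ounce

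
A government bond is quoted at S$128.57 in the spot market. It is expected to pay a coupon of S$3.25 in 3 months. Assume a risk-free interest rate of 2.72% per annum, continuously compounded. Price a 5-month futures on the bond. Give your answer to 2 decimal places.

PV(coupons) I = 3.25·e^(−0.0272·3/12)
I = 3.2280
F = (S − I)·e^(rT) = (128.57 − 3.2280) · e^(0.0272·5/12)
= 125.3420 · e^0.011333 = 125.3420 × 1.011397 = S$126.77

S$126.77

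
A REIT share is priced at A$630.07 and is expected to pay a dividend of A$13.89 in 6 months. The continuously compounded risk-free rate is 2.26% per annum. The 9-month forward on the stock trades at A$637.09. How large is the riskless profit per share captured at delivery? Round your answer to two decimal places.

PV(dividends) I = 13.89·e^(−0.0226·6/12) = 13.7339
Fair forward F* = (S − I)·e^(rT) = (630.07 − 13.7339)·e^0.016950 = 616.3361 × 1.017094 = 626.8717
Market A$637.09 > fair 626.8717: forward overpriced → cash-and-carry (borrow at r, buy the stock and collect the dividends, short the forward).
Profit at T = |F_mkt − F*| = |637.09 − 626.8717| = A$10.22 per share

A$10.22 per share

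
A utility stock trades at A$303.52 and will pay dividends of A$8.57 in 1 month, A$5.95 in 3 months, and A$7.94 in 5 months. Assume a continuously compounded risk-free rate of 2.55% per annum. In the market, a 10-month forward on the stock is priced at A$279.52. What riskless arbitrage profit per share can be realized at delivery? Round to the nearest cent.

PV(dividends) I = 8.57·e^(−0.0255·1/12) + 5.95·e^(−0.0255·3/12) + 7.94·e^(−0.0255·5/12) = 22.3201
Fair forward F* = (S − I)·e^(rT) = (303.52 − 22.3201)·e^0.021250 = 281.1999 × 1.021477 = 287.2392
Market A$279.52 < fair 287.2392: forward underpriced → reverse cash-and-carry (short the stock, invest proceeds at r, pay the dividends, go long the forward).
Profit at T = |F_mkt − F*| = |279.52 − 287.2392| = A$7.72 per share

A$7.72 per share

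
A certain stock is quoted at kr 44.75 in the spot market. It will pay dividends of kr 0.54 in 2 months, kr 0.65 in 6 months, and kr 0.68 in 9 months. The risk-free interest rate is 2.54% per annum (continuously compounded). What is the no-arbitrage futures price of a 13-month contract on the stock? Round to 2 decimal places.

PV(dividends) I = 0.54·e^(−0.0254·2/12) + 0.65·e^(−0.0254·6/12) + 0.68·e^(−0.0254·9/12)
I = 0.5377 + 0.6418 + 0.6672 = 1.8467
F = (S − I)·e^(rT) = (44.75 − 1.8467) · e^(0.0254·13/12)
= 42.9033 · e^0.027517 = 42.9033 × 1.027899 = kr 44.10

kr 44.10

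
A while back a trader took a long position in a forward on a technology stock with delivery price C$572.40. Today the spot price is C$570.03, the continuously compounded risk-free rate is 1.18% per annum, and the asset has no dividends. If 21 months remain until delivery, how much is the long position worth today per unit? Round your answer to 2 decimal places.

C$9.33

Current fair forward for the remaining 21 months: F = S·e^(r·T), r = 0.0118
F = 570.03 · e^(0.0118 × 21/12) = 570.03 × 1.020865 = 581.9237
Value of long forward = (F − K)·e^(−rT) = (581.9237 − 572.40) · e^(−0.0118·21/12)
= 9.5237 × 0.979562 = 9.33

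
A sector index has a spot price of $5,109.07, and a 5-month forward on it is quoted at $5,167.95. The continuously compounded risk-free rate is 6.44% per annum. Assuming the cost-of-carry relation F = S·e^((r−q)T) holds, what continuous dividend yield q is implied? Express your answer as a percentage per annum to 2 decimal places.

3.69%

From F = S·e^((r−q)T): (r − q) = ln(F/S)/T
ln(5167.95/5109.07) = ln(1.011525) = 0.011459
(r − q) = 0.011459 / (5/12) = 0.027502
q = r − ln(F/S)/T = 0.0644 − 0.027502 = 0.036898
q = 3.69%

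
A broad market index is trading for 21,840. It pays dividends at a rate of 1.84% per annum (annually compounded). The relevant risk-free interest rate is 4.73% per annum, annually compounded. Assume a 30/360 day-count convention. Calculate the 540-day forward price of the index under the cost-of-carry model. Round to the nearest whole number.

F = S · (1+r)^T / (1+q)^T
= 21840 × 1.071782 / 1.027727 = 21840 × 1.042866
F = 22,776

22,776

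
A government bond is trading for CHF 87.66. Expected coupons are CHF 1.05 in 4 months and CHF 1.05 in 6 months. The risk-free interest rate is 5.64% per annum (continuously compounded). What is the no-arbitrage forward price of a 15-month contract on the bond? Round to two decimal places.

CHF 91.86

PV(coupons) I = 1.05·e^(−0.0564·4/12) + 1.05·e^(−0.0564·6/12)
I = 1.0304 + 1.0208 = 2.0512
F = (S − I)·e^(rT) = (87.66 − 2.0512) · e^(0.0564·15/12)
= 85.6088 · e^0.070500 = 85.6088 × 1.073045 = CHF 91.86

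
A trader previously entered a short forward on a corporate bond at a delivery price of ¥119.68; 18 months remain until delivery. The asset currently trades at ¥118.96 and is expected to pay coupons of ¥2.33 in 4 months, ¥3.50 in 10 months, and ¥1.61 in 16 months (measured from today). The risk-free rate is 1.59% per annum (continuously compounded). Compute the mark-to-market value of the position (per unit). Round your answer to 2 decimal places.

PV(remaining coupons) I = 2.33·e^(−0.0159·4/12) + 3.50·e^(−0.0159·10/12) + 1.61·e^(−0.0159·16/12) = 7.3478
Current forward F = (S − I)·e^(rT) = (118.96 − 7.3478)·e^(0.0159·18/12) = 111.6122 × 1.024137 = 114.3062
Value (long) = (F − K)·e^(−rT) = (114.3062 − 119.68) × 0.976432 = -5.2472
Short position value = −(long value) = ¥5.25

¥5.25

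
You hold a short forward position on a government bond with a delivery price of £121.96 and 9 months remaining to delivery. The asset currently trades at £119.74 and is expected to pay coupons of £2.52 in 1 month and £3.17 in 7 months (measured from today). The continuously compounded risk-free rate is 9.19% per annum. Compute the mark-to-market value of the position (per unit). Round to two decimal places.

PV(remaining coupons) I = 2.52·e^(−0.0919·1/12) + 3.17·e^(−0.0919·7/12) = 5.5053
Current forward F = (S − I)·e^(rT) = (119.74 − 5.5053)·e^(0.0919·9/12) = 114.2347 × 1.071356 = 122.3860
Value (long) = (F − K)·e^(−rT) = (122.3860 − 121.96) × 0.933397 = 0.3976
Short position value = −(long value) = -£0.40

-£0.40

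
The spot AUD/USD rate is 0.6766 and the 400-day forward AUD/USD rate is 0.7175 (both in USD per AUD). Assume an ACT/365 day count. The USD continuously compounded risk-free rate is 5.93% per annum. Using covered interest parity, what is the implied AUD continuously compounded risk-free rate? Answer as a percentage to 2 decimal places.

F = S·e^((r_USD − r_AUD)T) ⇒ r_AUD = r_USD − ln(F/S)/T
ln(0.7175/0.6766) = 0.058693; /(400/365) = 0.053557
r_AUD = 0.0593 − 0.053557 = 0.005743
r_AUD = 0.57%

0.57%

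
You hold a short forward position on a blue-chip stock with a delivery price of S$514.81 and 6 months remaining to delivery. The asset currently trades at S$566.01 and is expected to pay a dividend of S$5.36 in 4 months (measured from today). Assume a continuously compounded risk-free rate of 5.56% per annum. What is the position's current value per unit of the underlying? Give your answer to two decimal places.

-S$60.05

PV(remaining dividends) I = 5.36·e^(−0.0556·4/12) = 5.2616
Current forward F = (S − I)·e^(rT) = (566.01 − 5.2616)·e^(0.0556·6/12) = 560.7484 × 1.028190 = 576.5559
Value (long) = (F − K)·e^(−rT) = (576.5559 − 514.81) × 0.972583 = 60.0530
Short position value = −(long value) = -S$60.05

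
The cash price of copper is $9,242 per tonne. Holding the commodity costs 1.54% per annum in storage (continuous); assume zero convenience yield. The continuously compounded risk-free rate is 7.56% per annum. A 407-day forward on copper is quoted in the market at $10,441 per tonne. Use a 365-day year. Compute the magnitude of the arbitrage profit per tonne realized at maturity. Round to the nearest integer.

Fair forward: F* = S·e^(carry·T), with carry = (r + u) = 0.0756 + 0.0154 = 0.0910
F* = 9242 · e^(0.0910 × 407/365) = 9242 · e^0.101471 = 9242 × 1.106798 = $10229.0271
Market $10441 > fair $10229.0271: forward overpriced → cash-and-carry (buy spot, short the forward).
At maturity, profit = |F_mkt − F*| = |10441 − 10229.0271| = $212 per tonne

$212 per tonne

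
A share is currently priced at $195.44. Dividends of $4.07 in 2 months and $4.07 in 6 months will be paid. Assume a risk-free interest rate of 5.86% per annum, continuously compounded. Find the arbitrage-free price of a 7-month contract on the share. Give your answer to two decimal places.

$193.98

PV(dividends) I = 4.07·e^(−0.0586·2/12) + 4.07·e^(−0.0586·6/12)
I = 4.0304 + 3.9525 = 7.9829
F = (S − I)·e^(rT) = (195.44 − 7.9829) · e^(0.0586·7/12)
= 187.4571 · e^0.034183 = 187.4571 × 1.034774 = $193.98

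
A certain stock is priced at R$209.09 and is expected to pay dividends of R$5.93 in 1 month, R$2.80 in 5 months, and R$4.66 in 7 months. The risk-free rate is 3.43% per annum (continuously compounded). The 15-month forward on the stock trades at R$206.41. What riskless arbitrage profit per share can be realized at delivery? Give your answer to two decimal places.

R$1.98 per share

PV(dividends) I = 5.93·e^(−0.0343·1/12) + 2.80·e^(−0.0343·5/12) + 4.66·e^(−0.0343·7/12) = 13.2410
Fair forward F* = (S − I)·e^(rT) = (209.09 − 13.2410)·e^0.042875 = 195.8490 × 1.043807 = 204.4286
Market R$206.41 > fair 204.4286: forward overpriced → cash-and-carry (borrow at r, buy the stock and collect the dividends, short the forward).
Profit at T = |F_mkt − F*| = |206.41 − 204.4286| = R$1.98 per share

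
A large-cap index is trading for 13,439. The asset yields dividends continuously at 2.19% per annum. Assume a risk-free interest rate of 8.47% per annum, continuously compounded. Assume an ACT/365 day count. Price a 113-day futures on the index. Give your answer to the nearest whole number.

F = S·e^((r − q)T) = 13439 · e^((0.0847 − 0.0219) × 113/365)
= 13439 · e^0.019442 = 13439 × 1.019632
F = 13,703

13,703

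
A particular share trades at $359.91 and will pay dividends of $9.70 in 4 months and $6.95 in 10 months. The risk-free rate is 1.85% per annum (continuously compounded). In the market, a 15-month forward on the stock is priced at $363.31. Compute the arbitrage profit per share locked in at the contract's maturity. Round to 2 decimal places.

PV(dividends) I = 9.70·e^(−0.0185·4/12) + 6.95·e^(−0.0185·10/12) = 16.4840
Fair forward F* = (S − I)·e^(rT) = (359.91 − 16.4840)·e^0.023125 = 343.4260 × 1.023394 = 351.4601
Market $363.31 > fair 351.4601: forward overpriced → cash-and-carry (borrow at r, buy the stock and collect the dividends, short the forward).
Profit at T = |F_mkt − F*| = |363.31 − 351.4601| = $11.85 per share

$11.85 per share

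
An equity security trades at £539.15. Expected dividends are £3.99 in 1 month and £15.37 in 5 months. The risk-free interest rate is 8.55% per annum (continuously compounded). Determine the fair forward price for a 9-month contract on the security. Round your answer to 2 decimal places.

£554.82

PV(dividends) I = 3.99·e^(−0.0855·1/12) + 15.37·e^(−0.0855·5/12)
I = 3.9617 + 14.8321 = 18.7938
F = (S − I)·e^(rT) = (539.15 − 18.7938) · e^(0.0855·9/12)
= 520.3562 · e^0.064125 = 520.3562 × 1.066226 = £554.82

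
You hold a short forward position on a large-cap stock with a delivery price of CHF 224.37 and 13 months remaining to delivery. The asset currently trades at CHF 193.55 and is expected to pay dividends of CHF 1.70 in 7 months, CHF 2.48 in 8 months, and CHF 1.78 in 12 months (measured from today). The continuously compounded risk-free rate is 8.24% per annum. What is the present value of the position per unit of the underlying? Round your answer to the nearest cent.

CHF 17.27

PV(remaining dividends) I = 1.70·e^(−0.0824·7/12) + 2.48·e^(−0.0824·8/12) + 1.78·e^(−0.0824·12/12) = 5.6069
Current forward F = (S − I)·e^(rT) = (193.55 − 5.6069)·e^(0.0824·13/12) = 187.9431 × 1.093372 = 205.4917
Value (long) = (F − K)·e^(−rT) = (205.4917 − 224.37) × 0.914602 = -17.2661
Short position value = −(long value) = CHF 17.27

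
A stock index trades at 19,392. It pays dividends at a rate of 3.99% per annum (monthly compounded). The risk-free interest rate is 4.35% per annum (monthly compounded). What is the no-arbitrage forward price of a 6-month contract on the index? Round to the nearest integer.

F = S · (1+r/12)^(12T) / (1+q/12)^(12T)
= 19392 × 1.021948 / 1.020117 = 19392 × 1.001795
F = 19,427

19,427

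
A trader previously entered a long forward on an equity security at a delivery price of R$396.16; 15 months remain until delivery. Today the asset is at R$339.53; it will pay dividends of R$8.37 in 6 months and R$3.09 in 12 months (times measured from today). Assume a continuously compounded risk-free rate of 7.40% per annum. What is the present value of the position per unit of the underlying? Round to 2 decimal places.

-R$32.56

PV(remaining dividends) I = 8.37·e^(−0.0740·6/12) + 3.09·e^(−0.0740·12/12) = 10.9356
Current forward F = (S − I)·e^(rT) = (339.53 − 10.9356)·e^(0.0740·15/12) = 328.5944 × 1.096913 = 360.4395
Value (long) = (F − K)·e^(−rT) = (360.4395 − 396.16) × 0.911649 = -32.5646
Value = -R$32.56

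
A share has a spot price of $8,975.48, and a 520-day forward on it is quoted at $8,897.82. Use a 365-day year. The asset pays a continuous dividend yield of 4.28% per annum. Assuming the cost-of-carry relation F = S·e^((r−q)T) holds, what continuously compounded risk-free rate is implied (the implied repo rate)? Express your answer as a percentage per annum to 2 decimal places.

3.67%

From F = S·e^((r−q)T): (r − q) = ln(F/S)/T
ln(8897.82/8975.48) = ln(0.991348) = -0.008690
(r − q) = -0.008690 / (520/365) = -0.006100
r = ln(F/S)/T + q = -0.006100 + 0.0428 = 0.036700
r = 3.67%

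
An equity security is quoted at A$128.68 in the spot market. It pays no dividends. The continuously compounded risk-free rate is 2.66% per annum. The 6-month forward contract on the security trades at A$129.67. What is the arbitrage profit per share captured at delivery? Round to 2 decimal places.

Fair forward: F* = S·e^(carry·T), with carry = r = 0.0266
F* = 128.68 · e^(0.0266 × 6/12) = 128.68 · e^0.013300 = 128.68 × 1.013389 = A$130.4029
Market A$129.67 < fair A$130.4029: forward underpriced → reverse cash-and-carry (short spot, go long the forward).
At maturity, profit = |F_mkt − F*| = |129.67 − 130.4029| = A$0.73 per share

A$0.73 per share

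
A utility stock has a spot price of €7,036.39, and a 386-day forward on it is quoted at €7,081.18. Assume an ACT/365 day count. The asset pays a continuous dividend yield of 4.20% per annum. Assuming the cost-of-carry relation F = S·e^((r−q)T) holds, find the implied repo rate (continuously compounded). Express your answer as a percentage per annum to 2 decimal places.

From F = S·e^((r−q)T): (r − q) = ln(F/S)/T
ln(7081.18/7036.39) = ln(1.006365) = 0.006345
(r − q) = 0.006345 / (386/365) = 0.006000
r = ln(F/S)/T + q = 0.006000 + 0.0420 = 0.048000
r = 4.80%

4.80%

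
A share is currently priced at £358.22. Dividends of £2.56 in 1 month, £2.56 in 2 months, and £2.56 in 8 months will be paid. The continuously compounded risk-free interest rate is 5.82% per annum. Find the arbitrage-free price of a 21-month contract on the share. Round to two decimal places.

£388.27

PV(dividends) I = 2.56·e^(−0.0582·1/12) + 2.56·e^(−0.0582·2/12) + 2.56·e^(−0.0582·8/12)
I = 2.5476 + 2.5353 + 2.4626 = 7.5455
F = (S − I)·e^(rT) = (358.22 − 7.5455) · e^(0.0582·21/12)
= 350.6745 · e^0.101850 = 350.6745 × 1.107217 = £388.27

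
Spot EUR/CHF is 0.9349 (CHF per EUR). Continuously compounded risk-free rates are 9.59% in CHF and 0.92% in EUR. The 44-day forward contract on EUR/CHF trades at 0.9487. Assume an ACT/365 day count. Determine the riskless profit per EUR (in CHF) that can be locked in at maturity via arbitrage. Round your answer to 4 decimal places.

0.0040 per EUR (in CHF)

Fair forward: F* = S·e^(carry·T), with carry = (r_CHF − r_EUR) = 0.0959 − 0.0092 = 0.0867
F* = 0.9349 · e^(0.0867 × 44/365) = 0.9349 · e^0.010452 = 0.9349 × 1.010507 = 0.9447
Market 0.9487 > fair 0.9447: forward overpriced → cash-and-carry (buy spot, short the forward).
At maturity, profit = |F_mkt − F*| = |0.9487 − 0.9447| = 0.0040 per EUR (in CHF)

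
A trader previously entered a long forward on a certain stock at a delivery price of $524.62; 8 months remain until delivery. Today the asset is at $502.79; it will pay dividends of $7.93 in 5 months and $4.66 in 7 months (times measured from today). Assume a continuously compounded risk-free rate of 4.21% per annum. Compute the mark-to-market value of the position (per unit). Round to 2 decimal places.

-$19.65

PV(remaining dividends) I = 7.93·e^(−0.0421·5/12) + 4.66·e^(−0.0421·7/12) = 12.3391
Current forward F = (S − I)·e^(rT) = (502.79 − 12.3391)·e^(0.0421·8/12) = 490.4509 × 1.028464 = 504.4111
Value (long) = (F − K)·e^(−rT) = (504.4111 − 524.62) × 0.972324 = -19.6496
Value = -$19.65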